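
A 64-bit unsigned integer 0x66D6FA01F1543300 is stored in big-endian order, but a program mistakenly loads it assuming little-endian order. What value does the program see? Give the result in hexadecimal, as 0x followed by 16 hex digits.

0x003354F101FAD666

Stored big-endian, the bytes at ascending addresses are 66 D6 FA 01 F1 54 33 00.
Read back as little-endian, the first byte is least significant, giving 0x003354F101FAD666.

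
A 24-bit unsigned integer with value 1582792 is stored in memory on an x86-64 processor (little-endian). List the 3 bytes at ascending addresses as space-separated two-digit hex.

C8 26 18

1582792 in hexadecimal, padded to 24 bits, is 0x1826C8.
Split into bytes (most-significant first): 18 26 C8.
Little-endian stores the least-significant byte at the lowest address.
So at ascending addresses the bytes are C8 26 18.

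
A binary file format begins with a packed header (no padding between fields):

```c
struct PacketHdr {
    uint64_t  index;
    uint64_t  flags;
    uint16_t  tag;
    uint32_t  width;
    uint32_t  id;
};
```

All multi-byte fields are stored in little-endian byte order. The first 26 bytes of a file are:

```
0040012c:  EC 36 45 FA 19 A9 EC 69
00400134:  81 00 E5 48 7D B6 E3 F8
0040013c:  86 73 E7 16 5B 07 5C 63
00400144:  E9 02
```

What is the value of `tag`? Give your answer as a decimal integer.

`tag` follows `index` (8 B), `flags` (8 B), so it starts at offset 8 + 8 = 16 and occupies 2 bytes.
Bytes at offsets 16..17: 86 73.
Little-endian stores the least-significant byte at the lowest address.
Reassemble most-significant byte first: 73 86 → 0x7386.
0x7386 = 29574.

29574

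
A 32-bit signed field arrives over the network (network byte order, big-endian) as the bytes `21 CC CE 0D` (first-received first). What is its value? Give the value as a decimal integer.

Big-endian stores the most-significant byte at the lowest address.
The bytes are already most-significant first: 0x21CCCE0D.
0x21CCCE0D = 567070221.

567070221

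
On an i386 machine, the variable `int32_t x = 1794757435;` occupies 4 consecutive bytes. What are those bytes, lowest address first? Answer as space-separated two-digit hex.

3B D3 F9 6A

1794757435 in hexadecimal, padded to 32 bits, is 0x6AF9D33B.
Split into bytes (most-significant first): 6A F9 D3 3B.
Little-endian stores the least-significant byte at the lowest address.
So at ascending addresses the bytes are 3B D3 F9 6A.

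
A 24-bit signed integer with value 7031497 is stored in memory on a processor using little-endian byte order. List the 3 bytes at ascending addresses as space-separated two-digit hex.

C9 4A 6B

7031497 in hexadecimal, padded to 24 bits, is 0x6B4AC9.
Split into bytes (most-significant first): 6B 4A C9.
Little-endian stores the least-significant byte at the lowest address.
So at ascending addresses the bytes are C9 4A 6B.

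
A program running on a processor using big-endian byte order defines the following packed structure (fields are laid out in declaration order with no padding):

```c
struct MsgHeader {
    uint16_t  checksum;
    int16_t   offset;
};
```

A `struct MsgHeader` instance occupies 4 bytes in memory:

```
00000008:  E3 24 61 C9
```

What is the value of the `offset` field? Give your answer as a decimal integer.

`offset` follows `checksum` (2 bytes), so it starts at byte offset 2 and occupies 2 bytes.
Bytes at offsets 2..3: 61 C9.
In big-endian order the high byte comes first in memory.
The bytes are already most-significant first: 0x61C9.
0x61C9 = 25033.

25033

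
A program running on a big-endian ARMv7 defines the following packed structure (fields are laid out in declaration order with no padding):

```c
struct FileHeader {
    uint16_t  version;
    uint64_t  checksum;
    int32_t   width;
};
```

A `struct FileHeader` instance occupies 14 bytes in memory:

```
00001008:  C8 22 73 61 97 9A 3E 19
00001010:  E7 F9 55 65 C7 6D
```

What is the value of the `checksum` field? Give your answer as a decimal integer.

`checksum` follows `version` (2 bytes), so it starts at byte offset 2 and occupies 8 bytes.
Bytes at offsets 2..9: 73 61 97 9A 3E 19 E7 F9.
Big-endian stores the most-significant byte at the lowest address.
The bytes are already most-significant first: 0x7361979A3E19E7F9.
0x7361979A3E19E7F9 = 8314093075825289209.

8314093075825289209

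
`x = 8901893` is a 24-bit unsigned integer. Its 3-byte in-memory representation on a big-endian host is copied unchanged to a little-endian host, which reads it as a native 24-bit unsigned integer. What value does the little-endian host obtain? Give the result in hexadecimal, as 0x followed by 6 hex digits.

0x05D587

8901893 in 24-bit hexadecimal is 0x87D505.
Stored big-endian, the bytes at ascending addresses are 87 D5 05.
Read back as little-endian, the first byte is least significant, giving 0x05D587.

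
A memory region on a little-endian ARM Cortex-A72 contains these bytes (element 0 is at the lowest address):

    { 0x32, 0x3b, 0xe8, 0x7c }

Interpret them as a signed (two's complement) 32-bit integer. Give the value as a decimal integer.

2095594290

In little-endian order the low byte comes first in memory.
Reassemble most-significant byte first: 7C E8 3B 32 → 0x7CE83B32.
0x7CE83B32 = 2095594290.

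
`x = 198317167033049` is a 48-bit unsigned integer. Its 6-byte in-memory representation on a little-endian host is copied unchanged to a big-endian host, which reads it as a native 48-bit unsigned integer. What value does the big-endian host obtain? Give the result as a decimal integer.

198317167033049 in 48-bit hexadecimal is 0xB45E504B3AD9.
Stored little-endian, the bytes at ascending addresses are D9 3A 4B 50 5E B4.
Read back as big-endian, the last byte is least significant, giving 0xD93A4B505EB4.
0xD93A4B505EB4 = 238844394888884.

238844394888884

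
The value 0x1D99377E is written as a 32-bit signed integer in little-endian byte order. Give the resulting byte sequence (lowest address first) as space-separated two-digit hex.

7E 37 99 1D

Split into bytes (most-significant first): 1D 99 37 7E.
Little-endian: lowest address holds the least-significant byte.
So at ascending addresses the bytes are 7E 37 99 1D.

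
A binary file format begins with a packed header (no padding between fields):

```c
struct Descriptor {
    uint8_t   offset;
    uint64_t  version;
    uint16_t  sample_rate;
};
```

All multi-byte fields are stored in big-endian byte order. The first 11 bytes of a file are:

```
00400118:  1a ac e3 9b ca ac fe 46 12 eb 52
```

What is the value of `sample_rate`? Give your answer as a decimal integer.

60242

`sample_rate` follows `offset` (1 B), `version` (8 B), so it starts at offset 1 + 8 = 9 and occupies 2 bytes.
Bytes at offsets 9..10: EB 52.
In big-endian order the high byte comes first in memory.
The bytes are already most-significant first: 0xEB52.
0xEB52 = 60242.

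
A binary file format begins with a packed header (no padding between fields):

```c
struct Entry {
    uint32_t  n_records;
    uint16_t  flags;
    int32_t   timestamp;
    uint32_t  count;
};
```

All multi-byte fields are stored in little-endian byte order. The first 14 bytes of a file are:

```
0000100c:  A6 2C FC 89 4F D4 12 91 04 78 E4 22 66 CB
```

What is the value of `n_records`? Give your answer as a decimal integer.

`n_records` is the first field, at byte offset 0, occupying 4 bytes.
Bytes at offsets 0..3: A6 2C FC 89.
Little-endian: lowest address holds the least-significant byte.
Reassemble most-significant byte first: 89 FC 2C A6 → 0x89FC2CA6.
0x89FC2CA6 = 2315005094.

2315005094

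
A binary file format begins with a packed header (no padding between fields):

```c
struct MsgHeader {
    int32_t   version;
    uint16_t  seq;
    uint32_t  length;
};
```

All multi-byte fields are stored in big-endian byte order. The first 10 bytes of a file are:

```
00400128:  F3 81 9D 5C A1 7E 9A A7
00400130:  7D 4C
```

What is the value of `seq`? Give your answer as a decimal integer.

41342

`seq` follows `version` (4 bytes), so it starts at byte offset 4 and occupies 2 bytes.
Bytes at offsets 4..5: A1 7E.
In big-endian order the high byte comes first in memory.
The bytes are already most-significant first: 0xA17E.
0xA17E = 41342.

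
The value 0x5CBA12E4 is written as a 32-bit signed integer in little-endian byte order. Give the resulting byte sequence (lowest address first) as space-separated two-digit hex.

E4 12 BA 5C

Split into bytes (most-significant first): 5C BA 12 E4.
Little-endian stores the least-significant byte at the lowest address.
So at ascending addresses the bytes are E4 12 BA 5C.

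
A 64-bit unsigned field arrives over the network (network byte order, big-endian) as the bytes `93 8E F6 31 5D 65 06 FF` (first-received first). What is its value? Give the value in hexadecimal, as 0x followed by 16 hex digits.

0x938EF6315D6506FF

Big-endian stores the most-significant byte at the lowest address.
The bytes are already most-significant first: 0x938EF6315D6506FF.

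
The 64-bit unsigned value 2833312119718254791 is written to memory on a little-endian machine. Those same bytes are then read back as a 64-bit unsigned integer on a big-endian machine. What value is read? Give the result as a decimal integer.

14382418588943405351

2833312119718254791 in 64-bit hexadecimal is 0x2751F25C819D98C7.
Stored little-endian, the bytes at ascending addresses are C7 98 9D 81 5C F2 51 27.
Read back as big-endian, the last byte is least significant, giving 0xC7989D815CF25127.
0xC7989D815CF25127 = 14382418588943405351.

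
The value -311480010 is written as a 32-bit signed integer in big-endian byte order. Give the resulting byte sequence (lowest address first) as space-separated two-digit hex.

ED 6F 31 36

Two's complement of -311480010 in 32 bits: 311480010 = 0x1290CECA; invert → 0xED6F3135; add 1 → 0xED6F3136.
Split into bytes (most-significant first): ED 6F 31 36.
In big-endian order the high byte comes first in memory.
So the memory order matches the most-significant-first order: ED 6F 31 36.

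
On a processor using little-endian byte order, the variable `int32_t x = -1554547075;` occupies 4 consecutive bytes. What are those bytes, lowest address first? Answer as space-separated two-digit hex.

Two's complement of -1554547075 in 32 bits: 1554547075 = 0x5CA88183; invert → 0xA3577E7C; add 1 → 0xA3577E7D.
Split into bytes (most-significant first): A3 57 7E 7D.
Little-endian stores the least-significant byte at the lowest address.
So at ascending addresses the bytes are 7D 7E 57 A3.

7D 7E 57 A3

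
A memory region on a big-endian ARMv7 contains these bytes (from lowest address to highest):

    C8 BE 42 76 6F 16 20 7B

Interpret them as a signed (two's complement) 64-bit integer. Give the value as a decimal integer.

-3981671944111644549

Big-endian: lowest address holds the most-significant byte.
The bytes are already most-significant first: 0xC8BE42766F16207B.
Top bit is set, so as a signed 64-bit value this is 0xC8BE42766F16207B − 2^64 = -3981671944111644549.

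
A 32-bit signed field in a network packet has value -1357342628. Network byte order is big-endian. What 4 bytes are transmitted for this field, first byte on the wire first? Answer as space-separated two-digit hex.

AF 18 98 5C

Two's complement of -1357342628 in 32 bits: 1357342628 = 0x50E767A4; invert → 0xAF18985B; add 1 → 0xAF18985C.
Split into bytes (most-significant first): AF 18 98 5C.
Big-endian: lowest address holds the most-significant byte.
So the memory order matches the most-significant-first order: AF 18 98 5C.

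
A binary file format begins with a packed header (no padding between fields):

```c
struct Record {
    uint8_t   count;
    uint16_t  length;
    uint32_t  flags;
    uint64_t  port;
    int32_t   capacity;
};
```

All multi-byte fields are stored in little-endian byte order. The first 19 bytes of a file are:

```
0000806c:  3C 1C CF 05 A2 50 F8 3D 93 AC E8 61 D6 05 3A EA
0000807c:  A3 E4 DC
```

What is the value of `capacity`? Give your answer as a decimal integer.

-588995606

`capacity` follows `count` (1 B), `length` (2 B), `flags` (4 B), `port` (8 B), so it starts at offset 1 + 2 + 4 + 8 = 15 and occupies 4 bytes.
Bytes at offsets 15..18: EA A3 E4 DC.
Little-endian stores the least-significant byte at the lowest address.
Reassemble most-significant byte first: DC E4 A3 EA → 0xDCE4A3EA.
Top bit is set, so as a signed 32-bit value this is 0xDCE4A3EA − 2^32 = -588995606.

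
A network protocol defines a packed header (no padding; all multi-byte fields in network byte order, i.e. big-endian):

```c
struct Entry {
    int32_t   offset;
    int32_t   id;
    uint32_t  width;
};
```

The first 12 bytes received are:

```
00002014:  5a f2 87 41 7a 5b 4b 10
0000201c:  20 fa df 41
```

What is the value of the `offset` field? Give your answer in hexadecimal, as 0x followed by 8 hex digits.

`offset` is the first field, at byte offset 0, occupying 4 bytes.
Bytes at offsets 0..3: 5A F2 87 41.
In big-endian order the high byte comes first in memory.
The bytes are already most-significant first: 0x5AF28741.

0x5AF28741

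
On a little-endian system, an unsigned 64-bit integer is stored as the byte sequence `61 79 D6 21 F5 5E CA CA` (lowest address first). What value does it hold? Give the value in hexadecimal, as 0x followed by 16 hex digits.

0xCACA5EF521D67961

In little-endian order the low byte comes first in memory.
Reassemble most-significant byte first: CA CA 5E F5 21 D6 79 61 → 0xCACA5EF521D67961.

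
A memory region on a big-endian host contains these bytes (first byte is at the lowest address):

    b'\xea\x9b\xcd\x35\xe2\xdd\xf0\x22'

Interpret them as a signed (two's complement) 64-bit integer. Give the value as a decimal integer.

-1541412816121106398

Big-endian stores the most-significant byte at the lowest address.
The bytes are already most-significant first: 0xEA9BCD35E2DDF022.
Top bit is set, so as a signed 64-bit value this is 0xEA9BCD35E2DDF022 − 2^64 = -1541412816121106398.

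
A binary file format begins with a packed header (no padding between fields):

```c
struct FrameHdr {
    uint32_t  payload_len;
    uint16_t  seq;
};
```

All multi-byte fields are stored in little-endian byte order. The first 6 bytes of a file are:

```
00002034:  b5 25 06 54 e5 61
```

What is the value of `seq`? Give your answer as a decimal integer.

`seq` follows `payload_len` (4 bytes), so it starts at byte offset 4 and occupies 2 bytes.
Bytes at offsets 4..5: E5 61.
Little-endian stores the least-significant byte at the lowest address.
Reassemble most-significant byte first: 61 E5 → 0x61E5.
0x61E5 = 25061.

25061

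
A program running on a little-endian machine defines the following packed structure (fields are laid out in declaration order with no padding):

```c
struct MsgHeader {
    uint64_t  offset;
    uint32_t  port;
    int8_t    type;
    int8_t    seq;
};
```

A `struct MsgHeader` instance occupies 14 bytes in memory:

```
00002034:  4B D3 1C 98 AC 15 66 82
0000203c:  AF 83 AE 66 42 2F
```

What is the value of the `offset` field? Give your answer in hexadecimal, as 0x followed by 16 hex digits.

`offset` is the first field, at byte offset 0, occupying 8 bytes.
Bytes at offsets 0..7: 4B D3 1C 98 AC 15 66 82.
Little-endian stores the least-significant byte at the lowest address.
Reassemble most-significant byte first: 82 66 15 AC 98 1C D3 4B → 0x826615AC981CD34B.

0x826615AC981CD34B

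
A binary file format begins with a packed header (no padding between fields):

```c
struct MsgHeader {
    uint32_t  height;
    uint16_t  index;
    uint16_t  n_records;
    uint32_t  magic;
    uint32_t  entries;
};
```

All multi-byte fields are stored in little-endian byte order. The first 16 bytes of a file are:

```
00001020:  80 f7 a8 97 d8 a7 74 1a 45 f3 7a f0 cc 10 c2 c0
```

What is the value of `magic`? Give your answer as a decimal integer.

`magic` follows `height` (4 B), `index` (2 B), `n_records` (2 B), so it starts at offset 4 + 2 + 2 = 8 and occupies 4 bytes.
Bytes at offsets 8..11: 45 F3 7A F0.
Little-endian: lowest address holds the least-significant byte.
Reassemble most-significant byte first: F0 7A F3 45 → 0xF07AF345.
0xF07AF345 = 4034589509.

4034589509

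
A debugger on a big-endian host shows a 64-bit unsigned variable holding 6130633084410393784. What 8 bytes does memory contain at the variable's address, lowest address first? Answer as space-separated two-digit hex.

6130633084410393784 in hexadecimal, padded to 64 bits, is 0x5514624F0C89F4B8.
Split into bytes (most-significant first): 55 14 62 4F 0C 89 F4 B8.
Big-endian stores the most-significant byte at the lowest address.
So the memory order matches the most-significant-first order: 55 14 62 4F 0C 89 F4 B8.

55 14 62 4F 0C 89 F4 B8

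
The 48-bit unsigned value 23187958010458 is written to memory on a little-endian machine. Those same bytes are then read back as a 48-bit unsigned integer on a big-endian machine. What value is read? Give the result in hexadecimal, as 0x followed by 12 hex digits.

23187958010458 in 48-bit hexadecimal is 0x1516DE00125A.
Stored little-endian, the bytes at ascending addresses are 5A 12 00 DE 16 15.
Read back as big-endian, the last byte is least significant, giving 0x5A1200DE1615.

0x5A1200DE1615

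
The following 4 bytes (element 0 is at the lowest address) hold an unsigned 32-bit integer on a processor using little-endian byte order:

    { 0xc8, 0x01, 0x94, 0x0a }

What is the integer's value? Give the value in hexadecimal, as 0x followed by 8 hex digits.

0x0A9401C8

In little-endian order the low byte comes first in memory.
Reassemble most-significant byte first: 0A 94 01 C8 → 0x0A9401C8.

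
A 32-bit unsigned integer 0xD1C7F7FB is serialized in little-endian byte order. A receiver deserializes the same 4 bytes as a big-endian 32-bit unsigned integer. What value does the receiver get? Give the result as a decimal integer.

Stored little-endian, the bytes at ascending addresses are FB F7 C7 D1.
Read back as big-endian, the last byte is least significant, giving 0xFBF7C7D1.
0xFBF7C7D1 = 4227319761.

4227319761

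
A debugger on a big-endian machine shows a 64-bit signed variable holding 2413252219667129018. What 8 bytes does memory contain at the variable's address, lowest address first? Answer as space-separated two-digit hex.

21 7D 98 1B 9A AE A2 BA

2413252219667129018 in hexadecimal, padded to 64 bits, is 0x217D981B9AAEA2BA.
Split into bytes (most-significant first): 21 7D 98 1B 9A AE A2 BA.
Big-endian stores the most-significant byte at the lowest address.
So the memory order matches the most-significant-first order: 21 7D 98 1B 9A AE A2 BA.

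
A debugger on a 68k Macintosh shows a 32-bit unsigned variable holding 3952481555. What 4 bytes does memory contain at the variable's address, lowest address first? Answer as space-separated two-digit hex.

EB 96 15 13

3952481555 in hexadecimal, padded to 32 bits, is 0xEB961513.
Split into bytes (most-significant first): EB 96 15 13.
Big-endian stores the most-significant byte at the lowest address.
So the memory order matches the most-significant-first order: EB 96 15 13.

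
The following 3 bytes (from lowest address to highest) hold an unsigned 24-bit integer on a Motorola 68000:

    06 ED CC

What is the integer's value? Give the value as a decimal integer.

In big-endian order the high byte comes first in memory.
The bytes are already most-significant first: 0x06EDCC.
0x06EDCC = 454092.

454092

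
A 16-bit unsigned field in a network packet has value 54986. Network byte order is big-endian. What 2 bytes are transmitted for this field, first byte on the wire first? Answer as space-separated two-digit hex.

D6 CA

54986 in hexadecimal, padded to 16 bits, is 0xD6CA.
Split into bytes (most-significant first): D6 CA.
Big-endian: lowest address holds the most-significant byte.
So the memory order matches the most-significant-first order: D6 CA.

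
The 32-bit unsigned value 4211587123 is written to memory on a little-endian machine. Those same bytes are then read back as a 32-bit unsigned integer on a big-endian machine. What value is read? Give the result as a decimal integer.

867698683

4211587123 in 32-bit hexadecimal is 0xFB07B833.
Stored little-endian, the bytes at ascending addresses are 33 B8 07 FB.
Read back as big-endian, the last byte is least significant, giving 0x33B807FB.
0x33B807FB = 867698683.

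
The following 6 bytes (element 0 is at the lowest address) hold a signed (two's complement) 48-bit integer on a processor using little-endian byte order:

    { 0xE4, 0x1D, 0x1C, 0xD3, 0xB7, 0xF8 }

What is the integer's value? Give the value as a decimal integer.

Little-endian stores the least-significant byte at the lowest address.
Reassemble most-significant byte first: F8 B7 D3 1C 1D E4 → 0xF8B7D31C1DE4.
Top bit is set, so as a signed 48-bit value this is 0xF8B7D31C1DE4 − 2^48 = -8006572171804.

-8006572171804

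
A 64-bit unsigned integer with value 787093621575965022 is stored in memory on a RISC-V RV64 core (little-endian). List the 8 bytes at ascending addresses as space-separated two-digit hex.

5E D9 02 87 7A 51 EC 0A

787093621575965022 in hexadecimal, padded to 64 bits, is 0x0AEC517A8702D95E.
Split into bytes (most-significant first): 0A EC 51 7A 87 02 D9 5E.
Little-endian stores the least-significant byte at the lowest address.
So at ascending addresses the bytes are 5E D9 02 87 7A 51 EC 0A.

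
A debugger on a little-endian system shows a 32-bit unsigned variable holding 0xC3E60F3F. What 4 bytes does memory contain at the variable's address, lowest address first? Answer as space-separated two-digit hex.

3F 0F E6 C3

Split into bytes (most-significant first): C3 E6 0F 3F.
Little-endian stores the least-significant byte at the lowest address.
So at ascending addresses the bytes are 3F 0F E6 C3.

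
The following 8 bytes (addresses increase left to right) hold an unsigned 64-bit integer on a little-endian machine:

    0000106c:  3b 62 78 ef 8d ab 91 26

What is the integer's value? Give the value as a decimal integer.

2779191071160689211

In little-endian order the low byte comes first in memory.
Reassemble most-significant byte first: 26 91 AB 8D EF 78 62 3B → 0x2691AB8DEF78623B.
0x2691AB8DEF78623B = 2779191071160689211.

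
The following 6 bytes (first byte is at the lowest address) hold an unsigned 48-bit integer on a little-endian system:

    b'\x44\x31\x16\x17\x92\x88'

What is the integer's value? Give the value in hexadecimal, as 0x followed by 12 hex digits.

Little-endian stores the least-significant byte at the lowest address.
Reassemble most-significant byte first: 88 92 17 16 31 44 → 0x889217163144.

0x889217163144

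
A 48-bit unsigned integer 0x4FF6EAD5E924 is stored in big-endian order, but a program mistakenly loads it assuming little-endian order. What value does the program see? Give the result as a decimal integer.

40586734925391

Stored big-endian, the bytes at ascending addresses are 4F F6 EA D5 E9 24.
Read back as little-endian, the first byte is least significant, giving 0x24E9D5EAF64F.
0x24E9D5EAF64F = 40586734925391.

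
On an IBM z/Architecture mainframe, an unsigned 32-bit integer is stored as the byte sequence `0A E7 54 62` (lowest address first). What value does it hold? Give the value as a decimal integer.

Big-endian: lowest address holds the most-significant byte.
The bytes are already most-significant first: 0x0AE75462.
0x0AE75462 = 182932578.

182932578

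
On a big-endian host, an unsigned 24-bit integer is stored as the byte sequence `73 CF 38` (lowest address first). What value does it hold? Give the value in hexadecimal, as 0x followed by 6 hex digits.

0x73CF38

Big-endian: lowest address holds the most-significant byte.
The bytes are already most-significant first: 0x73CF38.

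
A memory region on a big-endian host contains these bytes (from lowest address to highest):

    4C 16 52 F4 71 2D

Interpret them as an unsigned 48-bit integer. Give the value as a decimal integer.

83658764742957

In big-endian order the high byte comes first in memory.
The bytes are already most-significant first: 0x4C1652F4712D.
0x4C1652F4712D = 83658764742957.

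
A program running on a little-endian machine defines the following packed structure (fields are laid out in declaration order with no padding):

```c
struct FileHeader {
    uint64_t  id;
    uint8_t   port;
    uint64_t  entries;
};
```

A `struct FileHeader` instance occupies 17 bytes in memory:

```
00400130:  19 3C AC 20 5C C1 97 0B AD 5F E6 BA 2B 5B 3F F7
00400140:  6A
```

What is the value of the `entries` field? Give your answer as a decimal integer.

7707698948076136031

`entries` follows `id` (8 B), `port` (1 B), so it starts at offset 8 + 1 = 9 and occupies 8 bytes.
Bytes at offsets 9..16: 5F E6 BA 2B 5B 3F F7 6A.
In little-endian order the low byte comes first in memory.
Reassemble most-significant byte first: 6A F7 3F 5B 2B BA E6 5F → 0x6AF73F5B2BBAE65F.
0x6AF73F5B2BBAE65F = 7707698948076136031.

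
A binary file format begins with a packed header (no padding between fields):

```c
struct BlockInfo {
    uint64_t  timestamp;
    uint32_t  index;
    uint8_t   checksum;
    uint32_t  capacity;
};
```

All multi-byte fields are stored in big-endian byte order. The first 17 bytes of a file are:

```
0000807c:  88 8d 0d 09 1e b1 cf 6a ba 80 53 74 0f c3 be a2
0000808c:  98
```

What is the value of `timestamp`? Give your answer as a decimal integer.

9839535093695237994

`timestamp` is the first field, at byte offset 0, occupying 8 bytes.
Bytes at offsets 0..7: 88 8D 0D 09 1E B1 CF 6A.
Big-endian: lowest address holds the most-significant byte.
The bytes are already most-significant first: 0x888D0D091EB1CF6A.
0x888D0D091EB1CF6A = 9839535093695237994.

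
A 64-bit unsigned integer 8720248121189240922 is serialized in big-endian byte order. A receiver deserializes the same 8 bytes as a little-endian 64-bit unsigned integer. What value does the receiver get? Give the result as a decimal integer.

6525927930353878137

8720248121189240922 in 64-bit hexadecimal is 0x79048B76E0C0905A.
Stored big-endian, the bytes at ascending addresses are 79 04 8B 76 E0 C0 90 5A.
Read back as little-endian, the first byte is least significant, giving 0x5A90C0E0768B0479.
0x5A90C0E0768B0479 = 6525927930353878137.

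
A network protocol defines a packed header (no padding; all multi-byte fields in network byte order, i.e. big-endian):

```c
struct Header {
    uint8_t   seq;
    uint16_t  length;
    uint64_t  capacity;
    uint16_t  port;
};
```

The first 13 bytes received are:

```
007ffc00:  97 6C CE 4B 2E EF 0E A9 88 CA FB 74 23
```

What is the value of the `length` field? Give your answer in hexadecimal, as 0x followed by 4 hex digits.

`length` follows `seq` (1 byte), so it starts at byte offset 1 and occupies 2 bytes.
Bytes at offsets 1..2: 6C CE.
In big-endian order the high byte comes first in memory.
The bytes are already most-significant first: 0x6CCE.

0x6CCE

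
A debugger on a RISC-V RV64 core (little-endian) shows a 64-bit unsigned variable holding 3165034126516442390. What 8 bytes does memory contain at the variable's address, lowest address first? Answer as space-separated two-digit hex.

3165034126516442390 in hexadecimal, padded to 64 bits, is 0x2BEC75C4DD005516.
Split into bytes (most-significant first): 2B EC 75 C4 DD 00 55 16.
Little-endian: lowest address holds the least-significant byte.
So at ascending addresses the bytes are 16 55 00 DD C4 75 EC 2B.

16 55 00 DD C4 75 EC 2B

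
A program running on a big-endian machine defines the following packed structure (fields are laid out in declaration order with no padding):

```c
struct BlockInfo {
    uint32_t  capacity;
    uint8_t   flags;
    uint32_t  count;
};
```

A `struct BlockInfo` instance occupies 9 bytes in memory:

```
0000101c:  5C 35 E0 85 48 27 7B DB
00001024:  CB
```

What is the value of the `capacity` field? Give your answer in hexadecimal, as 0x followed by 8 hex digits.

0x5C35E085

`capacity` is the first field, at byte offset 0, occupying 4 bytes.
Bytes at offsets 0..3: 5C 35 E0 85.
Big-endian stores the most-significant byte at the lowest address.
The bytes are already most-significant first: 0x5C35E085.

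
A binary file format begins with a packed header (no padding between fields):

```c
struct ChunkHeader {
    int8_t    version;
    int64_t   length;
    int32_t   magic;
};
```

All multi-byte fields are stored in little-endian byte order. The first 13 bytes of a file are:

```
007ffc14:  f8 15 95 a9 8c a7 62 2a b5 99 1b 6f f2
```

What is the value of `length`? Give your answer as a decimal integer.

-5392389132063763179

`length` follows `version` (1 byte), so it starts at byte offset 1 and occupies 8 bytes.
Bytes at offsets 1..8: 15 95 A9 8C A7 62 2A B5.
Little-endian: lowest address holds the least-significant byte.
Reassemble most-significant byte first: B5 2A 62 A7 8C A9 95 15 → 0xB52A62A78CA99515.
Top bit is set, so as a signed 64-bit value this is 0xB52A62A78CA99515 − 2^64 = -5392389132063763179.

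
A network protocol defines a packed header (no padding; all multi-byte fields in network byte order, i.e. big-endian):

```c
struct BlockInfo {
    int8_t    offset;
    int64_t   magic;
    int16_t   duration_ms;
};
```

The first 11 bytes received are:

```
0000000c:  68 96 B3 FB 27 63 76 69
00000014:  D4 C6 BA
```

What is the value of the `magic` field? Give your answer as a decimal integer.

`magic` follows `offset` (1 byte), so it starts at byte offset 1 and occupies 8 bytes.
Bytes at offsets 1..8: 96 B3 FB 27 63 76 69 D4.
Big-endian stores the most-significant byte at the lowest address.
The bytes are already most-significant first: 0x96B3FB27637669D4.
Top bit is set, so as a signed 64-bit value this is 0x96B3FB27637669D4 − 2^64 = -7587444800598152748.

-7587444800598152748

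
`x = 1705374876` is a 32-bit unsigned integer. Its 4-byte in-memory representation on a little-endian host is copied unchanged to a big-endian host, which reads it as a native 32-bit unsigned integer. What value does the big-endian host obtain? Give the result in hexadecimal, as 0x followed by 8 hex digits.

1705374876 in 32-bit hexadecimal is 0x65A5F49C.
Stored little-endian, the bytes at ascending addresses are 9C F4 A5 65.
Read back as big-endian, the last byte is least significant, giving 0x9CF4A565.

0x9CF4A565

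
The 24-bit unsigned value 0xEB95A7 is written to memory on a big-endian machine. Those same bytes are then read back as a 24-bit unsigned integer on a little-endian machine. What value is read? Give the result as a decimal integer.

Stored big-endian, the bytes at ascending addresses are EB 95 A7.
Read back as little-endian, the first byte is least significant, giving 0xA795EB.
0xA795EB = 10982891.

10982891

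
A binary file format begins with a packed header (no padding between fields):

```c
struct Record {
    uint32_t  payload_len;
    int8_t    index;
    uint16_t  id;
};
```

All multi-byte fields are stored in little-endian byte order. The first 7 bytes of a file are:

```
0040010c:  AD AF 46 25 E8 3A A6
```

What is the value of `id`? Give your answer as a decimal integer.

42554

`id` follows `payload_len` (4 B), `index` (1 B), so it starts at offset 4 + 1 = 5 and occupies 2 bytes.
Bytes at offsets 5..6: 3A A6.
Little-endian stores the least-significant byte at the lowest address.
Reassemble most-significant byte first: A6 3A → 0xA63A.
0xA63A = 42554.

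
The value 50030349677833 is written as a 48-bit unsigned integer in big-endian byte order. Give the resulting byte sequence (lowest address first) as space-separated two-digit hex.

50030349677833 in hexadecimal, padded to 48 bits, is 0x2D8099387509.
Split into bytes (most-significant first): 2D 80 99 38 75 09.
Big-endian: lowest address holds the most-significant byte.
So the memory order matches the most-significant-first order: 2D 80 99 38 75 09.

2D 80 99 38 75 09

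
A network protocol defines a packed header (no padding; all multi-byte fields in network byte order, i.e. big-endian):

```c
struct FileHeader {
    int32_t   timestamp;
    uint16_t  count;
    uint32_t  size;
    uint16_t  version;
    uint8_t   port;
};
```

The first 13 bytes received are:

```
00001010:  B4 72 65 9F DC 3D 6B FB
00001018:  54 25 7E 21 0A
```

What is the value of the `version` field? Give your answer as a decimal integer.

`version` follows `timestamp` (4 B), `count` (2 B), `size` (4 B), so it starts at offset 4 + 2 + 4 = 10 and occupies 2 bytes.
Bytes at offsets 10..11: 7E 21.
In big-endian order the high byte comes first in memory.
The bytes are already most-significant first: 0x7E21.
0x7E21 = 32289.

32289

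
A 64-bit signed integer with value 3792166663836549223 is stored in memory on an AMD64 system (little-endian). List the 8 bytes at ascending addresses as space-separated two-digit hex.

3792166663836549223 in hexadecimal, padded to 64 bits, is 0x34A07B7D2F0E4067.
Split into bytes (most-significant first): 34 A0 7B 7D 2F 0E 40 67.
In little-endian order the low byte comes first in memory.
So at ascending addresses the bytes are 67 40 0E 2F 7D 7B A0 34.

67 40 0E 2F 7D 7B A0 34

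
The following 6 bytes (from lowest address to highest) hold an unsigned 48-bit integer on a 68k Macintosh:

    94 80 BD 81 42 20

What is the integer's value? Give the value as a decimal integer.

163280656089632

Big-endian stores the most-significant byte at the lowest address.
The bytes are already most-significant first: 0x9480BD814220.
0x9480BD814220 = 163280656089632.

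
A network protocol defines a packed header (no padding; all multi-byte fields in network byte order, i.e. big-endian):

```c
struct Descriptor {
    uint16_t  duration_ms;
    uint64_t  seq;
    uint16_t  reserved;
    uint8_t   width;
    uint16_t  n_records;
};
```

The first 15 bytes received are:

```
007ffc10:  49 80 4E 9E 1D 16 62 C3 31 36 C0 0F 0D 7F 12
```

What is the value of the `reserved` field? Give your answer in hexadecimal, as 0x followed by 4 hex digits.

`reserved` follows `duration_ms` (2 B), `seq` (8 B), so it starts at offset 2 + 8 = 10 and occupies 2 bytes.
Bytes at offsets 10..11: C0 0F.
Big-endian: lowest address holds the most-significant byte.
The bytes are already most-significant first: 0xC00F.

0xC00F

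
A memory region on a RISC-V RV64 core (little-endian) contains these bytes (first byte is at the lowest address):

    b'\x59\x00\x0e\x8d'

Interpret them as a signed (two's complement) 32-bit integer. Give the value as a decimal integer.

-1928462247

In little-endian order the low byte comes first in memory.
Reassemble most-significant byte first: 8D 0E 00 59 → 0x8D0E0059.
Top bit is set, so as a signed 32-bit value this is 0x8D0E0059 − 2^32 = -1928462247.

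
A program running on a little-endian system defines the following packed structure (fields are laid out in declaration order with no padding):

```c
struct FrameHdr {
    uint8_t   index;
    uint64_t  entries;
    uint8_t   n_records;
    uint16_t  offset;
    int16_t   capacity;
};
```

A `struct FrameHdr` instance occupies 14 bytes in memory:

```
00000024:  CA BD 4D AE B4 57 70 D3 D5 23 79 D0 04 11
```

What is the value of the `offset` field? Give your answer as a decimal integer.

53369

`offset` follows `index` (1 B), `entries` (8 B), `n_records` (1 B), so it starts at offset 1 + 8 + 1 = 10 and occupies 2 bytes.
Bytes at offsets 10..11: 79 D0.
In little-endian order the low byte comes first in memory.
Reassemble most-significant byte first: D0 79 → 0xD079.
0xD079 = 53369.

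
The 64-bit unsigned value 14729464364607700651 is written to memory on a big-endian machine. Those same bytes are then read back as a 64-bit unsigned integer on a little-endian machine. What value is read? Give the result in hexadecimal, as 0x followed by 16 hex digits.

0xAB7E37B0CC9169CC

14729464364607700651 in 64-bit hexadecimal is 0xCC6991CCB0377EAB.
Stored big-endian, the bytes at ascending addresses are CC 69 91 CC B0 37 7E AB.
Read back as little-endian, the first byte is least significant, giving 0xAB7E37B0CC9169CC.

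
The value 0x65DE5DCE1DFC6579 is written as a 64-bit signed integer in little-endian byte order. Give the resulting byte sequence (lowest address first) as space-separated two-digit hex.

79 65 FC 1D CE 5D DE 65

Split into bytes (most-significant first): 65 DE 5D CE 1D FC 65 79.
In little-endian order the low byte comes first in memory.
So at ascending addresses the bytes are 79 65 FC 1D CE 5D DE 65.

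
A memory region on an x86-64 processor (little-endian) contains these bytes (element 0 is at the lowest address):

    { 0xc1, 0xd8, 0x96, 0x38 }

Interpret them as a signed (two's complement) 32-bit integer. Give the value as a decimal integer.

In little-endian order the low byte comes first in memory.
Reassemble most-significant byte first: 38 96 D8 C1 → 0x3896D8C1.
0x3896D8C1 = 949409985.

949409985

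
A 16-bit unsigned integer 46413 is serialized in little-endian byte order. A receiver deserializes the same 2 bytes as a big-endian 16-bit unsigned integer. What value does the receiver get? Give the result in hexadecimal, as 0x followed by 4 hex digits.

0x4DB5

46413 in 16-bit hexadecimal is 0xB54D.
Stored little-endian, the bytes at ascending addresses are 4D B5.
Read back as big-endian, the last byte is least significant, giving 0x4DB5.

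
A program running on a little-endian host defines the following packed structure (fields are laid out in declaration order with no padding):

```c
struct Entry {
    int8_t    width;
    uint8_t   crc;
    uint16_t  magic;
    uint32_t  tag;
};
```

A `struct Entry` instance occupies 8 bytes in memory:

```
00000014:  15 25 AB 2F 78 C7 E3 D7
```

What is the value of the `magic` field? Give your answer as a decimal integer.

12203

`magic` follows `width` (1 B), `crc` (1 B), so it starts at offset 1 + 1 = 2 and occupies 2 bytes.
Bytes at offsets 2..3: AB 2F.
In little-endian order the low byte comes first in memory.
Reassemble most-significant byte first: 2F AB → 0x2FAB.
0x2FAB = 12203.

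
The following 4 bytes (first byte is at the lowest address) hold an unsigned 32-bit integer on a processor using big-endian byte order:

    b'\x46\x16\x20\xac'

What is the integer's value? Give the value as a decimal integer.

Big-endian stores the most-significant byte at the lowest address.
The bytes are already most-significant first: 0x461620AC.
0x461620AC = 1175855276.

1175855276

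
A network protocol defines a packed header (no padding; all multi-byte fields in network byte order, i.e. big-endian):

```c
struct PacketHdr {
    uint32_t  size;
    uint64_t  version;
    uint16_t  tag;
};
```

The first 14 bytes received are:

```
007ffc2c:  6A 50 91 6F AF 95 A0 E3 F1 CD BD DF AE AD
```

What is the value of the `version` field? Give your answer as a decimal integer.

12652195629042089439

`version` follows `size` (4 bytes), so it starts at byte offset 4 and occupies 8 bytes.
Bytes at offsets 4..11: AF 95 A0 E3 F1 CD BD DF.
Big-endian: lowest address holds the most-significant byte.
The bytes are already most-significant first: 0xAF95A0E3F1CDBDDF.
0xAF95A0E3F1CDBDDF = 12652195629042089439.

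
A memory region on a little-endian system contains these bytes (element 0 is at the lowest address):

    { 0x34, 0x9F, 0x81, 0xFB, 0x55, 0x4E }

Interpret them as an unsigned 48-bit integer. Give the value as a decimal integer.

86131198762804

In little-endian order the low byte comes first in memory.
Reassemble most-significant byte first: 4E 55 FB 81 9F 34 → 0x4E55FB819F34.
0x4E55FB819F34 = 86131198762804.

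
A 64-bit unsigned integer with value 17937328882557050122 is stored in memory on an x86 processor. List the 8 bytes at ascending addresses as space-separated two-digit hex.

0A DD 2A 28 95 31 EE F8

17937328882557050122 in hexadecimal, padded to 64 bits, is 0xF8EE3195282ADD0A.
Split into bytes (most-significant first): F8 EE 31 95 28 2A DD 0A.
Little-endian: lowest address holds the least-significant byte.
So at ascending addresses the bytes are 0A DD 2A 28 95 31 EE F8.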